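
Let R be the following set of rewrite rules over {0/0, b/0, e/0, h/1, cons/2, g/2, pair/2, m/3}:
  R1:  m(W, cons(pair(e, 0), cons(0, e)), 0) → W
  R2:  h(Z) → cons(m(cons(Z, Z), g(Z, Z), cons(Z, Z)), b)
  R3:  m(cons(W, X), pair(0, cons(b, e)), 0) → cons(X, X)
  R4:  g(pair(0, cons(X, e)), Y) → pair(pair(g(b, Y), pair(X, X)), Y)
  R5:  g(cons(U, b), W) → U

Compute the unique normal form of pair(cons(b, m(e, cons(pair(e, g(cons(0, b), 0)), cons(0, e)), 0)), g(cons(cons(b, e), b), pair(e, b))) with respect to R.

pair(cons(b, e), cons(b, e))

1. pair(cons(b, m(e, cons(pair(e, g(cons(0, b), 0)), cons(0, e)), 0)), g(cons(cons(b, e), b), pair(e, b)))  →  pair(cons(b, m(e, cons(pair(e, 0), cons(0, e)), 0)), g(cons(cons(b, e), b), pair(e, b)))   [R5 at 1.2.2.1.2]
2. pair(cons(b, m(e, cons(pair(e, 0), cons(0, e)), 0)), g(cons(cons(b, e), b), pair(e, b)))  →  pair(cons(b, e), g(cons(cons(b, e), b), pair(e, b)))   [R1 at 1.2]
3. pair(cons(b, e), g(cons(cons(b, e), b), pair(e, b)))  →  pair(cons(b, e), cons(b, e))   [R5 at 2]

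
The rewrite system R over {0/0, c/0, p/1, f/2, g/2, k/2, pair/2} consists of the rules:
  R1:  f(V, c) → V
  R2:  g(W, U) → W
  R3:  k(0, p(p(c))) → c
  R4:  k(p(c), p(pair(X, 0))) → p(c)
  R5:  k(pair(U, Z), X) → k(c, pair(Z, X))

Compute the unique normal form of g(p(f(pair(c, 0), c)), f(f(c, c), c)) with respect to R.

p(pair(c, 0))

1. g(p(f(pair(c, 0), c)), f(f(c, c), c))  →  p(f(pair(c, 0), c))   [R2 at ε]
2. p(f(pair(c, 0), c))  →  p(pair(c, 0))   [R1 at 1]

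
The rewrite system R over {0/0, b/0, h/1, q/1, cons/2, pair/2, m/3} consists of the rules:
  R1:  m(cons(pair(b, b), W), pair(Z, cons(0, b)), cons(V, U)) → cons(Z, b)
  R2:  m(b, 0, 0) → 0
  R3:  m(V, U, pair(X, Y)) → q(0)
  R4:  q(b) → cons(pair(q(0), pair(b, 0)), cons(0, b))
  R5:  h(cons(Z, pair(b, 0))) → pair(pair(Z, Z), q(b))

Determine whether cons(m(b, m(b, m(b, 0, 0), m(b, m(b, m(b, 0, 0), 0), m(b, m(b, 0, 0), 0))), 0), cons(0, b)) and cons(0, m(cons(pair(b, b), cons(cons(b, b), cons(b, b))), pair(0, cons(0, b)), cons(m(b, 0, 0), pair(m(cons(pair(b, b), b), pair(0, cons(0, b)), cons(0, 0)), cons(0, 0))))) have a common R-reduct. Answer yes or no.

Reduce t₁ = cons(m(b, m(b, m(b, 0, 0), m(b, m(b, m(b, 0, 0), 0), m(b, m(b, 0, 0), 0))), 0), cons(0, b)):
1. cons(m(b, m(b, m(b, 0, 0), m(b, m(b, m(b, 0, 0), 0), m(b, m(b, 0, 0), 0))), 0), cons(0, b))  →  cons(m(b, m(b, 0, m(b, m(b, m(b, 0, 0), 0), m(b, m(b, 0, 0), 0))), 0), cons(0, b))   [R2 at 1.2.2]
2. cons(m(b, m(b, 0, m(b, m(b, m(b, 0, 0), 0), m(b, m(b, 0, 0), 0))), 0), cons(0, b))  →  cons(m(b, m(b, 0, m(b, m(b, 0, 0), m(b, m(b, 0, 0), 0))), 0), cons(0, b))   [R2 at 1.2.3.2.2]
3. cons(m(b, m(b, 0, m(b, m(b, 0, 0), m(b, m(b, 0, 0), 0))), 0), cons(0, b))  →  cons(m(b, m(b, 0, m(b, 0, m(b, m(b, 0, 0), 0))), 0), cons(0, b))   [R2 at 1.2.3.2]
4. cons(m(b, m(b, 0, m(b, 0, m(b, m(b, 0, 0), 0))), 0), cons(0, b))  →  cons(m(b, m(b, 0, m(b, 0, m(b, 0, 0))), 0), cons(0, b))   [R2 at 1.2.3.3.2]
5. cons(m(b, m(b, 0, m(b, 0, m(b, 0, 0))), 0), cons(0, b))  →  cons(m(b, m(b, 0, m(b, 0, 0)), 0), cons(0, b))   [R2 at 1.2.3.3]
6. cons(m(b, m(b, 0, m(b, 0, 0)), 0), cons(0, b))  →  cons(m(b, m(b, 0, 0), 0), cons(0, b))   [R2 at 1.2.3]
7. cons(m(b, m(b, 0, 0), 0), cons(0, b))  →  cons(m(b, 0, 0), cons(0, b))   [R2 at 1.2]
8. cons(m(b, 0, 0), cons(0, b))  →  cons(0, cons(0, b))   [R2 at 1]

Reduce t₂ = cons(0, m(cons(pair(b, b), cons(cons(b, b), cons(b, b))), pair(0, cons(0, b)), cons(m(b, 0, 0), pair(m(cons(pair(b, b), b), pair(0, cons(0, b)), cons(0, 0)), cons(0, 0))))):
1. cons(0, m(cons(pair(b, b), cons(cons(b, b), cons(b, b))), pair(0, cons(0, b)), cons(m(b, 0, 0), pair(m(cons(pair(b, b), b), pair(0, cons(0, b)), cons(0, 0)), cons(0, 0)))))  →  cons(0, cons(0, b))   [R1 at 2]

yes — NF(t₁) = cons(0, cons(0, b)), NF(t₂) = cons(0, cons(0, b))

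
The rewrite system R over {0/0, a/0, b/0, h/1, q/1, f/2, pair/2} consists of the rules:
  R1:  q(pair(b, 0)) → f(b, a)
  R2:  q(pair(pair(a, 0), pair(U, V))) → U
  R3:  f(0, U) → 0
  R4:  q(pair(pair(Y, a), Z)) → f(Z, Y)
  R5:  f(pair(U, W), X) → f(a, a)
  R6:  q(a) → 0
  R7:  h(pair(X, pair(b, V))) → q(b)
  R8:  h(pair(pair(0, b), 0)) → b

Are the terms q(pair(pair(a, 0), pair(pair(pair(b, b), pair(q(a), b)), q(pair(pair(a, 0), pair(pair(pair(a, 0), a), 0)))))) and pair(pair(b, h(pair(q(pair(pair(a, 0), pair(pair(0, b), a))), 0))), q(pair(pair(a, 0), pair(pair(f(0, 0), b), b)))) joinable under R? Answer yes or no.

Reduce t₁ = q(pair(pair(a, 0), pair(pair(pair(b, b), pair(q(a), b)), q(pair(pair(a, 0), pair(pair(pair(a, 0), a), 0)))))):
1. q(pair(pair(a, 0), pair(pair(pair(b, b), pair(q(a), b)), q(pair(pair(a, 0), pair(pair(pair(a, 0), a), 0))))))  →  pair(pair(b, b), pair(q(a), b))   [R2 at ε]
2. pair(pair(b, b), pair(q(a), b))  →  pair(pair(b, b), pair(0, b))   [R6 at 2.1]

Reduce t₂ = pair(pair(b, h(pair(q(pair(pair(a, 0), pair(pair(0, b), a))), 0))), q(pair(pair(a, 0), pair(pair(f(0, 0), b), b)))):
1. pair(pair(b, h(pair(q(pair(pair(a, 0), pair(pair(0, b), a))), 0))), q(pair(pair(a, 0), pair(pair(f(0, 0), b), b))))  →  pair(pair(b, h(pair(pair(0, b), 0))), q(pair(pair(a, 0), pair(pair(f(0, 0), b), b))))   [R2 at 1.2.1.1]
2. pair(pair(b, h(pair(pair(0, b), 0))), q(pair(pair(a, 0), pair(pair(f(0, 0), b), b))))  →  pair(pair(b, b), q(pair(pair(a, 0), pair(pair(f(0, 0), b), b))))   [R8 at 1.2]
3. pair(pair(b, b), q(pair(pair(a, 0), pair(pair(f(0, 0), b), b))))  →  pair(pair(b, b), pair(f(0, 0), b))   [R2 at 2]
4. pair(pair(b, b), pair(f(0, 0), b))  →  pair(pair(b, b), pair(0, b))   [R3 at 2.1]

yes — NF(t₁) = pair(pair(b, b), pair(0, b)), NF(t₂) = pair(pair(b, b), pair(0, b))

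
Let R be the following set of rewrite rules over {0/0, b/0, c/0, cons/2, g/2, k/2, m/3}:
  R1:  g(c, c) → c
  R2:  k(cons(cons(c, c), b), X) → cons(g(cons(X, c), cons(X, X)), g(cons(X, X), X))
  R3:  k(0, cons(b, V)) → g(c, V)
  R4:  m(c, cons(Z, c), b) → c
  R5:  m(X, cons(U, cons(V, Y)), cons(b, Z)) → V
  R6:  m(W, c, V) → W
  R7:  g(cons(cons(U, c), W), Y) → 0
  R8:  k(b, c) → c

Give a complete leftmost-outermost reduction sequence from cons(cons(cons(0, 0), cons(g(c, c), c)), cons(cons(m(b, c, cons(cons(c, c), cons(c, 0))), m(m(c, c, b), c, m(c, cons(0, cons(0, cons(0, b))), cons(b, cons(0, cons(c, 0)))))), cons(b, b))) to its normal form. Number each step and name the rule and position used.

1. cons(cons(cons(0, 0), cons(g(c, c), c)), cons(cons(m(b, c, cons(cons(c, c), cons(c, 0))), m(m(c, c, b), c, m(c, cons(0, cons(0, cons(0, b))), cons(b, cons(0, cons(c, 0)))))), cons(b, b)))  →  cons(cons(cons(0, 0), cons(c, c)), cons(cons(m(b, c, cons(cons(c, c), cons(c, 0))), m(m(c, c, b), c, m(c, cons(0, cons(0, cons(0, b))), cons(b, cons(0, cons(c, 0)))))), cons(b, b)))   [R1 at 1.2.1]
2. cons(cons(cons(0, 0), cons(c, c)), cons(cons(m(b, c, cons(cons(c, c), cons(c, 0))), m(m(c, c, b), c, m(c, cons(0, cons(0, cons(0, b))), cons(b, cons(0, cons(c, 0)))))), cons(b, b)))  →  cons(cons(cons(0, 0), cons(c, c)), cons(cons(b, m(m(c, c, b), c, m(c, cons(0, cons(0, cons(0, b))), cons(b, cons(0, cons(c, 0)))))), cons(b, b)))   [R6 at 2.1.1]
3. cons(cons(cons(0, 0), cons(c, c)), cons(cons(b, m(m(c, c, b), c, m(c, cons(0, cons(0, cons(0, b))), cons(b, cons(0, cons(c, 0)))))), cons(b, b)))  →  cons(cons(cons(0, 0), cons(c, c)), cons(cons(b, m(c, c, b)), cons(b, b)))   [R6 at 2.1.2]
4. cons(cons(cons(0, 0), cons(c, c)), cons(cons(b, m(c, c, b)), cons(b, b)))  →  cons(cons(cons(0, 0), cons(c, c)), cons(cons(b, c), cons(b, b)))   [R6 at 2.1.2]

cons(cons(cons(0, 0), cons(c, c)), cons(cons(b, c), cons(b, b)))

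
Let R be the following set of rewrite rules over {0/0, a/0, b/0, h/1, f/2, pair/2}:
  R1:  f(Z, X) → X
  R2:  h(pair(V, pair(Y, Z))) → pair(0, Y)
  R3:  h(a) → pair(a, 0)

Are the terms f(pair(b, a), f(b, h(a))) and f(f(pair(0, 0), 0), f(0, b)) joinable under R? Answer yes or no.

no — NF(t₁) = pair(a, 0), NF(t₂) = b

Reduce t₁ = f(pair(b, a), f(b, h(a))):
1. f(pair(b, a), f(b, h(a)))  →  f(b, h(a))   [R1 at ε]
2. f(b, h(a))  →  h(a)   [R1 at ε]
3. h(a)  →  pair(a, 0)   [R3 at ε]

Reduce t₂ = f(f(pair(0, 0), 0), f(0, b)):
1. f(f(pair(0, 0), 0), f(0, b))  →  f(0, b)   [R1 at ε]
2. f(0, b)  →  b   [R1 at ε]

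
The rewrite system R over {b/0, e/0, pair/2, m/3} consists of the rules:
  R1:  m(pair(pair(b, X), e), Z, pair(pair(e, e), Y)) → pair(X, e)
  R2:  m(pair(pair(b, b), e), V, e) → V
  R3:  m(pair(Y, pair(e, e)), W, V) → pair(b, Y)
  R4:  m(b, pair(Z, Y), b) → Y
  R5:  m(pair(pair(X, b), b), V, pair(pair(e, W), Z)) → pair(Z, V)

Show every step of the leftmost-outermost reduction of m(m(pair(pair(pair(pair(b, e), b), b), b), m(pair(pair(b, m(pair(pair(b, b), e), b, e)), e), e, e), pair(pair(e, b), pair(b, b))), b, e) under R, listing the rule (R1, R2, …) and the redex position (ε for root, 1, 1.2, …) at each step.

1. m(m(pair(pair(pair(pair(b, e), b), b), b), m(pair(pair(b, m(pair(pair(b, b), e), b, e)), e), e, e), pair(pair(e, b), pair(b, b))), b, e)  →  m(pair(pair(b, b), m(pair(pair(b, m(pair(pair(b, b), e), b, e)), e), e, e)), b, e)   [R5 at 1]
2. m(pair(pair(b, b), m(pair(pair(b, m(pair(pair(b, b), e), b, e)), e), e, e)), b, e)  →  m(pair(pair(b, b), m(pair(pair(b, b), e), e, e)), b, e)   [R2 at 1.2.1.1.2]
3. m(pair(pair(b, b), m(pair(pair(b, b), e), e, e)), b, e)  →  m(pair(pair(b, b), e), b, e)   [R2 at 1.2]
4. m(pair(pair(b, b), e), b, e)  →  b   [R2 at ε]

b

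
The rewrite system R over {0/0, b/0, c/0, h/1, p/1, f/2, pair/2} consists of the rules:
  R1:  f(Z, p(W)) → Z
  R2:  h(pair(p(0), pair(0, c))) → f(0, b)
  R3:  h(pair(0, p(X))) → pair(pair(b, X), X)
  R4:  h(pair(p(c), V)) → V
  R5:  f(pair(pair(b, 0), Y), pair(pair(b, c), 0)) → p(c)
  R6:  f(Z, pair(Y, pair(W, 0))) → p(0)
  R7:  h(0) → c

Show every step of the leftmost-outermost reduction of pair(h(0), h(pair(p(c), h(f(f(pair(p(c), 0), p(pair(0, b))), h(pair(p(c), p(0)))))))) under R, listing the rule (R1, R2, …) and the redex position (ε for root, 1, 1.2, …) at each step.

1. pair(h(0), h(pair(p(c), h(f(f(pair(p(c), 0), p(pair(0, b))), h(pair(p(c), p(0))))))))  →  pair(c, h(pair(p(c), h(f(f(pair(p(c), 0), p(pair(0, b))), h(pair(p(c), p(0))))))))   [R7 at 1]
2. pair(c, h(pair(p(c), h(f(f(pair(p(c), 0), p(pair(0, b))), h(pair(p(c), p(0))))))))  →  pair(c, h(f(f(pair(p(c), 0), p(pair(0, b))), h(pair(p(c), p(0))))))   [R4 at 2]
3. pair(c, h(f(f(pair(p(c), 0), p(pair(0, b))), h(pair(p(c), p(0))))))  →  pair(c, h(f(pair(p(c), 0), h(pair(p(c), p(0))))))   [R1 at 2.1.1]
4. pair(c, h(f(pair(p(c), 0), h(pair(p(c), p(0))))))  →  pair(c, h(f(pair(p(c), 0), p(0))))   [R4 at 2.1.2]
5. pair(c, h(f(pair(p(c), 0), p(0))))  →  pair(c, h(pair(p(c), 0)))   [R1 at 2.1]
6. pair(c, h(pair(p(c), 0)))  →  pair(c, 0)   [R4 at 2]

pair(c, 0)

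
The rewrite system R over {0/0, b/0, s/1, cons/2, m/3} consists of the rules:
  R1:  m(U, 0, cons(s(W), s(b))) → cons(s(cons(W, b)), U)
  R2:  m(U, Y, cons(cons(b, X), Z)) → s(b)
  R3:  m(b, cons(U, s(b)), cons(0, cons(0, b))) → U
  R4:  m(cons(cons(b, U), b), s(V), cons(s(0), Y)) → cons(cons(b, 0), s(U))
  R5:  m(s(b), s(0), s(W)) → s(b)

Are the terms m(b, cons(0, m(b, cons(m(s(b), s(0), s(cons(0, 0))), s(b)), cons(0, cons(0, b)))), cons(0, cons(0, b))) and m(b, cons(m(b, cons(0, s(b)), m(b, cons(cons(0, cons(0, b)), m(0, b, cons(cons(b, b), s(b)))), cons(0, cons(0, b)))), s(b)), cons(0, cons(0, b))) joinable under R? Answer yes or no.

Reduce t₁ = m(b, cons(0, m(b, cons(m(s(b), s(0), s(cons(0, 0))), s(b)), cons(0, cons(0, b)))), cons(0, cons(0, b))):
1. m(b, cons(0, m(b, cons(m(s(b), s(0), s(cons(0, 0))), s(b)), cons(0, cons(0, b)))), cons(0, cons(0, b)))  →  m(b, cons(0, m(s(b), s(0), s(cons(0, 0)))), cons(0, cons(0, b)))   [R3 at 2.2]
2. m(b, cons(0, m(s(b), s(0), s(cons(0, 0)))), cons(0, cons(0, b)))  →  m(b, cons(0, s(b)), cons(0, cons(0, b)))   [R5 at 2.2]
3. m(b, cons(0, s(b)), cons(0, cons(0, b)))  →  0   [R3 at ε]

Reduce t₂ = m(b, cons(m(b, cons(0, s(b)), m(b, cons(cons(0, cons(0, b)), m(0, b, cons(cons(b, b), s(b)))), cons(0, cons(0, b)))), s(b)), cons(0, cons(0, b))):
1. m(b, cons(m(b, cons(0, s(b)), m(b, cons(cons(0, cons(0, b)), m(0, b, cons(cons(b, b), s(b)))), cons(0, cons(0, b)))), s(b)), cons(0, cons(0, b)))  →  m(b, cons(0, s(b)), m(b, cons(cons(0, cons(0, b)), m(0, b, cons(cons(b, b), s(b)))), cons(0, cons(0, b))))   [R3 at ε]
2. m(b, cons(0, s(b)), m(b, cons(cons(0, cons(0, b)), m(0, b, cons(cons(b, b), s(b)))), cons(0, cons(0, b))))  →  m(b, cons(0, s(b)), m(b, cons(cons(0, cons(0, b)), s(b)), cons(0, cons(0, b))))   [R2 at 3.2.2]
3. m(b, cons(0, s(b)), m(b, cons(cons(0, cons(0, b)), s(b)), cons(0, cons(0, b))))  →  m(b, cons(0, s(b)), cons(0, cons(0, b)))   [R3 at 3]
4. m(b, cons(0, s(b)), cons(0, cons(0, b)))  →  0   [R3 at ε]

yes — NF(t₁) = 0, NF(t₂) = 0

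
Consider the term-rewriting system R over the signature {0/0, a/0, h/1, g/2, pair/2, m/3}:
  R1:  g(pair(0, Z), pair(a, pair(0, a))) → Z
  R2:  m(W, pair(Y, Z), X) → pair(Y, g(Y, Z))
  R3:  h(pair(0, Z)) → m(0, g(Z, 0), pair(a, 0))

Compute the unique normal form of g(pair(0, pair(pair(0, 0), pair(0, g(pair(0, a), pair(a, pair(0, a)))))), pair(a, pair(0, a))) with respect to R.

pair(pair(0, 0), pair(0, a))

1. g(pair(0, pair(pair(0, 0), pair(0, g(pair(0, a), pair(a, pair(0, a)))))), pair(a, pair(0, a)))  →  pair(pair(0, 0), pair(0, g(pair(0, a), pair(a, pair(0, a)))))   [R1 at ε]
2. pair(pair(0, 0), pair(0, g(pair(0, a), pair(a, pair(0, a)))))  →  pair(pair(0, 0), pair(0, a))   [R1 at 2.2]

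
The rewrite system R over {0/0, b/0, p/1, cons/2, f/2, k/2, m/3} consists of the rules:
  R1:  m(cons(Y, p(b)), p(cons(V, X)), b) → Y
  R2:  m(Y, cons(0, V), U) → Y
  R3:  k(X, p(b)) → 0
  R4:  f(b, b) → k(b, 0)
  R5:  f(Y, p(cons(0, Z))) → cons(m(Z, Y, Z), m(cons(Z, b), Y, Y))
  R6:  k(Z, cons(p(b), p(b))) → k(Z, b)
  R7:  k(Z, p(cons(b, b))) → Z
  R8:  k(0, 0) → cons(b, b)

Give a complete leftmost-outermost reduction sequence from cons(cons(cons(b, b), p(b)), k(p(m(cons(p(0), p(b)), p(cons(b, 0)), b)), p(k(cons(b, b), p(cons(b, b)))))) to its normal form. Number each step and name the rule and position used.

1. cons(cons(cons(b, b), p(b)), k(p(m(cons(p(0), p(b)), p(cons(b, 0)), b)), p(k(cons(b, b), p(cons(b, b))))))  →  cons(cons(cons(b, b), p(b)), k(p(p(0)), p(k(cons(b, b), p(cons(b, b))))))   [R1 at 2.1.1]
2. cons(cons(cons(b, b), p(b)), k(p(p(0)), p(k(cons(b, b), p(cons(b, b))))))  →  cons(cons(cons(b, b), p(b)), k(p(p(0)), p(cons(b, b))))   [R7 at 2.2.1]
3. cons(cons(cons(b, b), p(b)), k(p(p(0)), p(cons(b, b))))  →  cons(cons(cons(b, b), p(b)), p(p(0)))   [R7 at 2]

cons(cons(cons(b, b), p(b)), p(p(0)))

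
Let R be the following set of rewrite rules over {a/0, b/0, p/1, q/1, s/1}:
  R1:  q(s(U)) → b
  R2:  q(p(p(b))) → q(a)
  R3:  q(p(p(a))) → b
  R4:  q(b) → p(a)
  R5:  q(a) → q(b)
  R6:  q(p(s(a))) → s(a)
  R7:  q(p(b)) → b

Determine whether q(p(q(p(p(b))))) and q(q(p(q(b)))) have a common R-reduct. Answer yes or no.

no — NF(t₁) = b, NF(t₂) = p(a)

Reduce t₁ = q(p(q(p(p(b))))):
1. q(p(q(p(p(b)))))  →  q(p(q(a)))   [R2 at 1.1]
2. q(p(q(a)))  →  q(p(q(b)))   [R5 at 1.1]
3. q(p(q(b)))  →  q(p(p(a)))   [R4 at 1.1]
4. q(p(p(a)))  →  b   [R3 at ε]

Reduce t₂ = q(q(p(q(b)))):
1. q(q(p(q(b))))  →  q(q(p(p(a))))   [R4 at 1.1.1]
2. q(q(p(p(a))))  →  q(b)   [R3 at 1]
3. q(b)  →  p(a)   [R4 at ε]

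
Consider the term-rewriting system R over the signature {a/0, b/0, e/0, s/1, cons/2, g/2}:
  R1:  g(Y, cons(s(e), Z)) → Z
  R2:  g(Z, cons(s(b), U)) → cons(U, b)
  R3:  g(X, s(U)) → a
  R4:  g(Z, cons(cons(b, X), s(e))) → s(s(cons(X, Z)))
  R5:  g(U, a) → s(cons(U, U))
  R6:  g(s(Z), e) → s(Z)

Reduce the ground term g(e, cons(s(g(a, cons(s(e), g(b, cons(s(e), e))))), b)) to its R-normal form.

1. g(e, cons(s(g(a, cons(s(e), g(b, cons(s(e), e))))), b))  →  g(e, cons(s(g(b, cons(s(e), e))), b))   [R1 at 2.1.1]
2. g(e, cons(s(g(b, cons(s(e), e))), b))  →  g(e, cons(s(e), b))   [R1 at 2.1.1]
3. g(e, cons(s(e), b))  →  b   [R1 at ε]

b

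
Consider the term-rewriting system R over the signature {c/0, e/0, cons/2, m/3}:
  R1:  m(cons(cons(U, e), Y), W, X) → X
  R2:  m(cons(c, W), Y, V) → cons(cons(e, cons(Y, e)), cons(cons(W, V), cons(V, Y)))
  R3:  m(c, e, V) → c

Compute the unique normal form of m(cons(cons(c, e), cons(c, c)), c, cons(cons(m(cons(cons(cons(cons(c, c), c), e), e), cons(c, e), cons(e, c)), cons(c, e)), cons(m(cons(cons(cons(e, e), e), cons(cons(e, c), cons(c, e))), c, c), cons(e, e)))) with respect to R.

1. m(cons(cons(c, e), cons(c, c)), c, cons(cons(m(cons(cons(cons(cons(c, c), c), e), e), cons(c, e), cons(e, c)), cons(c, e)), cons(m(cons(cons(cons(e, e), e), cons(cons(e, c), cons(c, e))), c, c), cons(e, e))))  →  cons(cons(m(cons(cons(cons(cons(c, c), c), e), e), cons(c, e), cons(e, c)), cons(c, e)), cons(m(cons(cons(cons(e, e), e), cons(cons(e, c), cons(c, e))), c, c), cons(e, e)))   [R1 at ε]
2. cons(cons(m(cons(cons(cons(cons(c, c), c), e), e), cons(c, e), cons(e, c)), cons(c, e)), cons(m(cons(cons(cons(e, e), e), cons(cons(e, c), cons(c, e))), c, c), cons(e, e)))  →  cons(cons(cons(e, c), cons(c, e)), cons(m(cons(cons(cons(e, e), e), cons(cons(e, c), cons(c, e))), c, c), cons(e, e)))   [R1 at 1.1]
3. cons(cons(cons(e, c), cons(c, e)), cons(m(cons(cons(cons(e, e), e), cons(cons(e, c), cons(c, e))), c, c), cons(e, e)))  →  cons(cons(cons(e, c), cons(c, e)), cons(c, cons(e, e)))   [R1 at 2.1]

cons(cons(cons(e, c), cons(c, e)), cons(c, cons(e, e)))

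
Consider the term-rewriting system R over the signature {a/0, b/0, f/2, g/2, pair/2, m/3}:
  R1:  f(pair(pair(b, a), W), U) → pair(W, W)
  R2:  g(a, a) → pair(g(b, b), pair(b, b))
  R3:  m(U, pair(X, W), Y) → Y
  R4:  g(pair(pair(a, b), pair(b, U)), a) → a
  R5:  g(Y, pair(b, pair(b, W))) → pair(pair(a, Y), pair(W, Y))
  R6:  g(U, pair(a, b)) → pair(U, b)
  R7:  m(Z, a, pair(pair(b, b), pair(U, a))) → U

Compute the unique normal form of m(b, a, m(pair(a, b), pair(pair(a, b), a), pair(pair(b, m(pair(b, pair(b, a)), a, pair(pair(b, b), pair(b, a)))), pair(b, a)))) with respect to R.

1. m(b, a, m(pair(a, b), pair(pair(a, b), a), pair(pair(b, m(pair(b, pair(b, a)), a, pair(pair(b, b), pair(b, a)))), pair(b, a))))  →  m(b, a, pair(pair(b, m(pair(b, pair(b, a)), a, pair(pair(b, b), pair(b, a)))), pair(b, a)))   [R3 at 3]
2. m(b, a, pair(pair(b, m(pair(b, pair(b, a)), a, pair(pair(b, b), pair(b, a)))), pair(b, a)))  →  m(b, a, pair(pair(b, b), pair(b, a)))   [R7 at 3.1.2]
3. m(b, a, pair(pair(b, b), pair(b, a)))  →  b   [R7 at ε]

b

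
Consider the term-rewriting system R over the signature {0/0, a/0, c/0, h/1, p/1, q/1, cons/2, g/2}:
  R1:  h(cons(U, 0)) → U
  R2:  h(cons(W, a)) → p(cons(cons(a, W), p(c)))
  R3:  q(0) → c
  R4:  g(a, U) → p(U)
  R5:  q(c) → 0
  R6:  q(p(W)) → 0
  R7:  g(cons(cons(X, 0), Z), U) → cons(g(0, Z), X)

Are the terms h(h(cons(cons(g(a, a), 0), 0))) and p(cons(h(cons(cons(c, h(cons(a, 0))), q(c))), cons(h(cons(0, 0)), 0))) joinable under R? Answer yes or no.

Reduce t₁ = h(h(cons(cons(g(a, a), 0), 0))):
1. h(h(cons(cons(g(a, a), 0), 0)))  →  h(cons(g(a, a), 0))   [R1 at 1]
2. h(cons(g(a, a), 0))  →  g(a, a)   [R1 at ε]
3. g(a, a)  →  p(a)   [R4 at ε]

Reduce t₂ = p(cons(h(cons(cons(c, h(cons(a, 0))), q(c))), cons(h(cons(0, 0)), 0))):
1. p(cons(h(cons(cons(c, h(cons(a, 0))), q(c))), cons(h(cons(0, 0)), 0)))  →  p(cons(h(cons(cons(c, a), q(c))), cons(h(cons(0, 0)), 0)))   [R1 at 1.1.1.1.2]
2. p(cons(h(cons(cons(c, a), q(c))), cons(h(cons(0, 0)), 0)))  →  p(cons(h(cons(cons(c, a), 0)), cons(h(cons(0, 0)), 0)))   [R5 at 1.1.1.2]
3. p(cons(h(cons(cons(c, a), 0)), cons(h(cons(0, 0)), 0)))  →  p(cons(cons(c, a), cons(h(cons(0, 0)), 0)))   [R1 at 1.1]
4. p(cons(cons(c, a), cons(h(cons(0, 0)), 0)))  →  p(cons(cons(c, a), cons(0, 0)))   [R1 at 1.2.1]

no — NF(t₁) = p(a), NF(t₂) = p(cons(cons(c, a), cons(0, 0)))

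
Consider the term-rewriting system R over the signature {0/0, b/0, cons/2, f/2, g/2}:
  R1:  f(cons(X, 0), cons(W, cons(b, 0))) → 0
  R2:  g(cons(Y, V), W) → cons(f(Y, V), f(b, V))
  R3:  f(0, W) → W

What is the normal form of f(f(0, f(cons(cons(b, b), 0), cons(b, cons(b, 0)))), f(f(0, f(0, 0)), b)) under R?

b

1. f(f(0, f(cons(cons(b, b), 0), cons(b, cons(b, 0)))), f(f(0, f(0, 0)), b))  →  f(f(cons(cons(b, b), 0), cons(b, cons(b, 0))), f(f(0, f(0, 0)), b))   [R3 at 1]
2. f(f(cons(cons(b, b), 0), cons(b, cons(b, 0))), f(f(0, f(0, 0)), b))  →  f(0, f(f(0, f(0, 0)), b))   [R1 at 1]
3. f(0, f(f(0, f(0, 0)), b))  →  f(f(0, f(0, 0)), b)   [R3 at ε]
4. f(f(0, f(0, 0)), b)  →  f(f(0, 0), b)   [R3 at 1]
5. f(f(0, 0), b)  →  f(0, b)   [R3 at 1]
6. f(0, b)  →  b   [R3 at ε]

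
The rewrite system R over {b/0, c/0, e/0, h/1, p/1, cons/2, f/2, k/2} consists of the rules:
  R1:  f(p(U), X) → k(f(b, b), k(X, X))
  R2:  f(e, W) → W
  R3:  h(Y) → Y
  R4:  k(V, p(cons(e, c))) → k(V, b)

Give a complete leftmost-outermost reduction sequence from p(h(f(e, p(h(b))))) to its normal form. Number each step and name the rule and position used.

p(p(b))

1. p(h(f(e, p(h(b)))))  →  p(f(e, p(h(b))))   [R3 at 1]
2. p(f(e, p(h(b))))  →  p(p(h(b)))   [R2 at 1]
3. p(p(h(b)))  →  p(p(b))   [R3 at 1.1]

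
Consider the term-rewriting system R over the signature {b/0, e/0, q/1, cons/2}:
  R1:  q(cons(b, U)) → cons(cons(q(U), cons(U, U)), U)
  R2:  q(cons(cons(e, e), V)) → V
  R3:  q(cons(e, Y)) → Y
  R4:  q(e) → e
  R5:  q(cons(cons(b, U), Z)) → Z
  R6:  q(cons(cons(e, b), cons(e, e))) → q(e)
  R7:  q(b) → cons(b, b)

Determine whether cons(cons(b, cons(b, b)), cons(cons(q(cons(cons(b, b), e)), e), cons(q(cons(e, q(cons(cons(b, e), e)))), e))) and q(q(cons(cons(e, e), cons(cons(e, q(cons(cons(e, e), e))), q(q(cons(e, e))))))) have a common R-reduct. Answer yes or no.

Reduce t₁ = cons(cons(b, cons(b, b)), cons(cons(q(cons(cons(b, b), e)), e), cons(q(cons(e, q(cons(cons(b, e), e)))), e))):
1. cons(cons(b, cons(b, b)), cons(cons(q(cons(cons(b, b), e)), e), cons(q(cons(e, q(cons(cons(b, e), e)))), e)))  →  cons(cons(b, cons(b, b)), cons(cons(e, e), cons(q(cons(e, q(cons(cons(b, e), e)))), e)))   [R5 at 2.1.1]
2. cons(cons(b, cons(b, b)), cons(cons(e, e), cons(q(cons(e, q(cons(cons(b, e), e)))), e)))  →  cons(cons(b, cons(b, b)), cons(cons(e, e), cons(q(cons(cons(b, e), e)), e)))   [R3 at 2.2.1]
3. cons(cons(b, cons(b, b)), cons(cons(e, e), cons(q(cons(cons(b, e), e)), e)))  →  cons(cons(b, cons(b, b)), cons(cons(e, e), cons(e, e)))   [R5 at 2.2.1]

Reduce t₂ = q(q(cons(cons(e, e), cons(cons(e, q(cons(cons(e, e), e))), q(q(cons(e, e))))))):
1. q(q(cons(cons(e, e), cons(cons(e, q(cons(cons(e, e), e))), q(q(cons(e, e)))))))  →  q(cons(cons(e, q(cons(cons(e, e), e))), q(q(cons(e, e)))))   [R2 at 1]
2. q(cons(cons(e, q(cons(cons(e, e), e))), q(q(cons(e, e)))))  →  q(cons(cons(e, e), q(q(cons(e, e)))))   [R2 at 1.1.2]
3. q(cons(cons(e, e), q(q(cons(e, e)))))  →  q(q(cons(e, e)))   [R2 at ε]
4. q(q(cons(e, e)))  →  q(e)   [R3 at 1]
5. q(e)  →  e   [R4 at ε]

no — NF(t₁) = cons(cons(b, cons(b, b)), cons(cons(e, e), cons(e, e))), NF(t₂) = e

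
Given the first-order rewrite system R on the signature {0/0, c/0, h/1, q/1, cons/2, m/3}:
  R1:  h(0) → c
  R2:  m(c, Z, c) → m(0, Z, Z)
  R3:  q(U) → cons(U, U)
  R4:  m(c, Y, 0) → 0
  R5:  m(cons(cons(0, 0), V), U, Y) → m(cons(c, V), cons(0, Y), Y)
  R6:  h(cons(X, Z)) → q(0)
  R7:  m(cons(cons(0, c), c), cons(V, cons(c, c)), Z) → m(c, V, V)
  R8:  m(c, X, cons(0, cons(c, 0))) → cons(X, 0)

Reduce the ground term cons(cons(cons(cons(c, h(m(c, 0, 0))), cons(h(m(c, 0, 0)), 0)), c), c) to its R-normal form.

cons(cons(cons(cons(c, c), cons(c, 0)), c), c)

1. cons(cons(cons(cons(c, h(m(c, 0, 0))), cons(h(m(c, 0, 0)), 0)), c), c)  →  cons(cons(cons(cons(c, h(0)), cons(h(m(c, 0, 0)), 0)), c), c)   [R4 at 1.1.1.2.1]
2. cons(cons(cons(cons(c, h(0)), cons(h(m(c, 0, 0)), 0)), c), c)  →  cons(cons(cons(cons(c, c), cons(h(m(c, 0, 0)), 0)), c), c)   [R1 at 1.1.1.2]
3. cons(cons(cons(cons(c, c), cons(h(m(c, 0, 0)), 0)), c), c)  →  cons(cons(cons(cons(c, c), cons(h(0), 0)), c), c)   [R4 at 1.1.2.1.1]
4. cons(cons(cons(cons(c, c), cons(h(0), 0)), c), c)  →  cons(cons(cons(cons(c, c), cons(c, 0)), c), c)   [R1 at 1.1.2.1]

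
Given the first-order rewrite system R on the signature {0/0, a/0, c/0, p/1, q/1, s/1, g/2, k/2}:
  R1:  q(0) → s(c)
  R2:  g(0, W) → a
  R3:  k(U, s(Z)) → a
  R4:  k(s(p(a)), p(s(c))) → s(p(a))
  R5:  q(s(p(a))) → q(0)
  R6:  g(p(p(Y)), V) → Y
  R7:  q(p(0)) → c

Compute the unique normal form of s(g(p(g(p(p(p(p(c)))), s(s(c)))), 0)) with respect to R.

1. s(g(p(g(p(p(p(p(c)))), s(s(c)))), 0))  →  s(g(p(p(p(c))), 0))   [R6 at 1.1.1]
2. s(g(p(p(p(c))), 0))  →  s(p(c))   [R6 at 1]

s(p(c))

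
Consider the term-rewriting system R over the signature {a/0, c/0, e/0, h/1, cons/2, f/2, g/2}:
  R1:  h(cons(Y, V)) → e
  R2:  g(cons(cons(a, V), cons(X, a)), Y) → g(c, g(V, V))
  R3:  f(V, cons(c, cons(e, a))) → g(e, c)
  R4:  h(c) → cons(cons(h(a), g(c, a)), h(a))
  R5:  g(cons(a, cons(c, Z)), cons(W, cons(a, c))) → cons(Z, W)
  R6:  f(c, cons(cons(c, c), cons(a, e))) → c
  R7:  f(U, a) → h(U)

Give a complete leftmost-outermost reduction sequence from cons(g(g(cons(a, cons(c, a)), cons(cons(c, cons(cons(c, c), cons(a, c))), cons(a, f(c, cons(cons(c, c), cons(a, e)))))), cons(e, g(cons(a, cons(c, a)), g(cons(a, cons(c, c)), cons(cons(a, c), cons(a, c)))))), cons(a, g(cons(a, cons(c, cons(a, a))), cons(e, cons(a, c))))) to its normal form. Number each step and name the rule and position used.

cons(cons(cons(cons(c, c), cons(a, c)), e), cons(a, cons(cons(a, a), e)))

1. cons(g(g(cons(a, cons(c, a)), cons(cons(c, cons(cons(c, c), cons(a, c))), cons(a, f(c, cons(cons(c, c), cons(a, e)))))), cons(e, g(cons(a, cons(c, a)), g(cons(a, cons(c, c)), cons(cons(a, c), cons(a, c)))))), cons(a, g(cons(a, cons(c, cons(a, a))), cons(e, cons(a, c)))))  →  cons(g(g(cons(a, cons(c, a)), cons(cons(c, cons(cons(c, c), cons(a, c))), cons(a, c))), cons(e, g(cons(a, cons(c, a)), g(cons(a, cons(c, c)), cons(cons(a, c), cons(a, c)))))), cons(a, g(cons(a, cons(c, cons(a, a))), cons(e, cons(a, c)))))   [R6 at 1.1.2.2.2]
2. cons(g(g(cons(a, cons(c, a)), cons(cons(c, cons(cons(c, c), cons(a, c))), cons(a, c))), cons(e, g(cons(a, cons(c, a)), g(cons(a, cons(c, c)), cons(cons(a, c), cons(a, c)))))), cons(a, g(cons(a, cons(c, cons(a, a))), cons(e, cons(a, c)))))  →  cons(g(cons(a, cons(c, cons(cons(c, c), cons(a, c)))), cons(e, g(cons(a, cons(c, a)), g(cons(a, cons(c, c)), cons(cons(a, c), cons(a, c)))))), cons(a, g(cons(a, cons(c, cons(a, a))), cons(e, cons(a, c)))))   [R5 at 1.1]
3. cons(g(cons(a, cons(c, cons(cons(c, c), cons(a, c)))), cons(e, g(cons(a, cons(c, a)), g(cons(a, cons(c, c)), cons(cons(a, c), cons(a, c)))))), cons(a, g(cons(a, cons(c, cons(a, a))), cons(e, cons(a, c)))))  →  cons(g(cons(a, cons(c, cons(cons(c, c), cons(a, c)))), cons(e, g(cons(a, cons(c, a)), cons(c, cons(a, c))))), cons(a, g(cons(a, cons(c, cons(a, a))), cons(e, cons(a, c)))))   [R5 at 1.2.2.2]
4. cons(g(cons(a, cons(c, cons(cons(c, c), cons(a, c)))), cons(e, g(cons(a, cons(c, a)), cons(c, cons(a, c))))), cons(a, g(cons(a, cons(c, cons(a, a))), cons(e, cons(a, c)))))  →  cons(g(cons(a, cons(c, cons(cons(c, c), cons(a, c)))), cons(e, cons(a, c))), cons(a, g(cons(a, cons(c, cons(a, a))), cons(e, cons(a, c)))))   [R5 at 1.2.2]
5. cons(g(cons(a, cons(c, cons(cons(c, c), cons(a, c)))), cons(e, cons(a, c))), cons(a, g(cons(a, cons(c, cons(a, a))), cons(e, cons(a, c)))))  →  cons(cons(cons(cons(c, c), cons(a, c)), e), cons(a, g(cons(a, cons(c, cons(a, a))), cons(e, cons(a, c)))))   [R5 at 1]
6. cons(cons(cons(cons(c, c), cons(a, c)), e), cons(a, g(cons(a, cons(c, cons(a, a))), cons(e, cons(a, c)))))  →  cons(cons(cons(cons(c, c), cons(a, c)), e), cons(a, cons(cons(a, a), e)))   [R5 at 2.2]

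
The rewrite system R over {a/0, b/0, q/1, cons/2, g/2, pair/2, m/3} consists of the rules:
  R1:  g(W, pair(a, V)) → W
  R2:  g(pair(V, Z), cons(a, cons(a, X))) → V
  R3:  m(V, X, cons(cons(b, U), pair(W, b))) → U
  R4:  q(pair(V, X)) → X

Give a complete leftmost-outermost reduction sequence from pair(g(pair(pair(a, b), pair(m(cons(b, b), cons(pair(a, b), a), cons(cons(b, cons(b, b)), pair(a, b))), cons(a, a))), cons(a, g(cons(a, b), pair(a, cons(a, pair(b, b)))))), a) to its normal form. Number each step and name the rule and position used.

pair(pair(a, b), a)

1. pair(g(pair(pair(a, b), pair(m(cons(b, b), cons(pair(a, b), a), cons(cons(b, cons(b, b)), pair(a, b))), cons(a, a))), cons(a, g(cons(a, b), pair(a, cons(a, pair(b, b)))))), a)  →  pair(g(pair(pair(a, b), pair(cons(b, b), cons(a, a))), cons(a, g(cons(a, b), pair(a, cons(a, pair(b, b)))))), a)   [R3 at 1.1.2.1]
2. pair(g(pair(pair(a, b), pair(cons(b, b), cons(a, a))), cons(a, g(cons(a, b), pair(a, cons(a, pair(b, b)))))), a)  →  pair(g(pair(pair(a, b), pair(cons(b, b), cons(a, a))), cons(a, cons(a, b))), a)   [R1 at 1.2.2]
3. pair(g(pair(pair(a, b), pair(cons(b, b), cons(a, a))), cons(a, cons(a, b))), a)  →  pair(pair(a, b), a)   [R2 at 1]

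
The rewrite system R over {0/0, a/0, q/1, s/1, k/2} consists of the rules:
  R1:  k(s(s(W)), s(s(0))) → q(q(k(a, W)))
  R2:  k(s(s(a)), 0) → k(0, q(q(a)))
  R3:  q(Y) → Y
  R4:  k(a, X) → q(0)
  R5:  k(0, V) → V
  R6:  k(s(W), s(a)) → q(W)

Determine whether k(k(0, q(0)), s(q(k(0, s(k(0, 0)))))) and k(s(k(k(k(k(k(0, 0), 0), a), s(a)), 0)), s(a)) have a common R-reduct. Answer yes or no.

Reduce t₁ = k(k(0, q(0)), s(q(k(0, s(k(0, 0)))))):
1. k(k(0, q(0)), s(q(k(0, s(k(0, 0))))))  →  k(q(0), s(q(k(0, s(k(0, 0))))))   [R5 at 1]
2. k(q(0), s(q(k(0, s(k(0, 0))))))  →  k(0, s(q(k(0, s(k(0, 0))))))   [R3 at 1]
3. k(0, s(q(k(0, s(k(0, 0))))))  →  s(q(k(0, s(k(0, 0)))))   [R5 at ε]
4. s(q(k(0, s(k(0, 0)))))  →  s(k(0, s(k(0, 0))))   [R3 at 1]
5. s(k(0, s(k(0, 0))))  →  s(s(k(0, 0)))   [R5 at 1]
6. s(s(k(0, 0)))  →  s(s(0))   [R5 at 1.1]

Reduce t₂ = k(s(k(k(k(k(k(0, 0), 0), a), s(a)), 0)), s(a)):
1. k(s(k(k(k(k(k(0, 0), 0), a), s(a)), 0)), s(a))  →  q(k(k(k(k(k(0, 0), 0), a), s(a)), 0))   [R6 at ε]
2. q(k(k(k(k(k(0, 0), 0), a), s(a)), 0))  →  k(k(k(k(k(0, 0), 0), a), s(a)), 0)   [R3 at ε]
3. k(k(k(k(k(0, 0), 0), a), s(a)), 0)  →  k(k(k(k(0, 0), a), s(a)), 0)   [R5 at 1.1.1.1]
4. k(k(k(k(0, 0), a), s(a)), 0)  →  k(k(k(0, a), s(a)), 0)   [R5 at 1.1.1]
5. k(k(k(0, a), s(a)), 0)  →  k(k(a, s(a)), 0)   [R5 at 1.1]
6. k(k(a, s(a)), 0)  →  k(q(0), 0)   [R4 at 1]
7. k(q(0), 0)  →  k(0, 0)   [R3 at 1]
8. k(0, 0)  →  0   [R5 at ε]

no — NF(t₁) = s(s(0)), NF(t₂) = 0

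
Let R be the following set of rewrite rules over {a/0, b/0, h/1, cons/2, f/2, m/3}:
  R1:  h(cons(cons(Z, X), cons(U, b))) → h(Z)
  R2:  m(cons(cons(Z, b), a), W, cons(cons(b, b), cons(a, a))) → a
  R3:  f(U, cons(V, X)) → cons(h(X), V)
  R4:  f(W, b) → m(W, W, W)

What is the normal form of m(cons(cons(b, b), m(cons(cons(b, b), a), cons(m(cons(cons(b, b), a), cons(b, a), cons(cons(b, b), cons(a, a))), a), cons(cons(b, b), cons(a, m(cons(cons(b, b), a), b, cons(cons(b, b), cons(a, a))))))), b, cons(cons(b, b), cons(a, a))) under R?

1. m(cons(cons(b, b), m(cons(cons(b, b), a), cons(m(cons(cons(b, b), a), cons(b, a), cons(cons(b, b), cons(a, a))), a), cons(cons(b, b), cons(a, m(cons(cons(b, b), a), b, cons(cons(b, b), cons(a, a))))))), b, cons(cons(b, b), cons(a, a)))  →  m(cons(cons(b, b), m(cons(cons(b, b), a), cons(a, a), cons(cons(b, b), cons(a, m(cons(cons(b, b), a), b, cons(cons(b, b), cons(a, a))))))), b, cons(cons(b, b), cons(a, a)))   [R2 at 1.2.2.1]
2. m(cons(cons(b, b), m(cons(cons(b, b), a), cons(a, a), cons(cons(b, b), cons(a, m(cons(cons(b, b), a), b, cons(cons(b, b), cons(a, a))))))), b, cons(cons(b, b), cons(a, a)))  →  m(cons(cons(b, b), m(cons(cons(b, b), a), cons(a, a), cons(cons(b, b), cons(a, a)))), b, cons(cons(b, b), cons(a, a)))   [R2 at 1.2.3.2.2]
3. m(cons(cons(b, b), m(cons(cons(b, b), a), cons(a, a), cons(cons(b, b), cons(a, a)))), b, cons(cons(b, b), cons(a, a)))  →  m(cons(cons(b, b), a), b, cons(cons(b, b), cons(a, a)))   [R2 at 1.2]
4. m(cons(cons(b, b), a), b, cons(cons(b, b), cons(a, a)))  →  a   [R2 at ε]

a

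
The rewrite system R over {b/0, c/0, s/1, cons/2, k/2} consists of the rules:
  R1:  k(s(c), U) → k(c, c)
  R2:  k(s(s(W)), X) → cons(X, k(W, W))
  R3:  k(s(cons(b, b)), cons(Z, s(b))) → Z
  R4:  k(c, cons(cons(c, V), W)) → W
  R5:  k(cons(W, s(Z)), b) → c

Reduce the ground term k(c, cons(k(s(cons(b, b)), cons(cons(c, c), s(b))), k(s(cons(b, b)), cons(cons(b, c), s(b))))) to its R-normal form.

cons(b, c)

1. k(c, cons(k(s(cons(b, b)), cons(cons(c, c), s(b))), k(s(cons(b, b)), cons(cons(b, c), s(b)))))  →  k(c, cons(cons(c, c), k(s(cons(b, b)), cons(cons(b, c), s(b)))))   [R3 at 2.1]
2. k(c, cons(cons(c, c), k(s(cons(b, b)), cons(cons(b, c), s(b)))))  →  k(s(cons(b, b)), cons(cons(b, c), s(b)))   [R4 at ε]
3. k(s(cons(b, b)), cons(cons(b, c), s(b)))  →  cons(b, c)   [R3 at ε]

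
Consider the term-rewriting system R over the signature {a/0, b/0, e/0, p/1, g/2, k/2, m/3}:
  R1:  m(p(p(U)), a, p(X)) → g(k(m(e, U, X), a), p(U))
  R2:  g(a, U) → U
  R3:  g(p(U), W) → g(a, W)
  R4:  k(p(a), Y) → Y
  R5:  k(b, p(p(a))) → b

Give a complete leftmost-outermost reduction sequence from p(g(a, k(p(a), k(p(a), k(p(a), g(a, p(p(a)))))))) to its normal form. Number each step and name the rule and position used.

1. p(g(a, k(p(a), k(p(a), k(p(a), g(a, p(p(a))))))))  →  p(k(p(a), k(p(a), k(p(a), g(a, p(p(a)))))))   [R2 at 1]
2. p(k(p(a), k(p(a), k(p(a), g(a, p(p(a)))))))  →  p(k(p(a), k(p(a), g(a, p(p(a))))))   [R4 at 1]
3. p(k(p(a), k(p(a), g(a, p(p(a))))))  →  p(k(p(a), g(a, p(p(a)))))   [R4 at 1]
4. p(k(p(a), g(a, p(p(a)))))  →  p(g(a, p(p(a))))   [R4 at 1]
5. p(g(a, p(p(a))))  →  p(p(p(a)))   [R2 at 1]

p(p(p(a)))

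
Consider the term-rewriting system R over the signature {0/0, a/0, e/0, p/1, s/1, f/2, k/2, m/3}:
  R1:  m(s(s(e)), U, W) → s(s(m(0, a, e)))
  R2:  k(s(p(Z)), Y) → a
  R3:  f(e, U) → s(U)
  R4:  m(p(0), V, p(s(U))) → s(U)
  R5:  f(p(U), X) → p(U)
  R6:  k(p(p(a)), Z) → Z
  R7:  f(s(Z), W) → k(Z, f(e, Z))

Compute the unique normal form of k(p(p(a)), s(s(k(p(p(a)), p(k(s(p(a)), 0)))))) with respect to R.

s(s(p(a)))

1. k(p(p(a)), s(s(k(p(p(a)), p(k(s(p(a)), 0))))))  →  s(s(k(p(p(a)), p(k(s(p(a)), 0)))))   [R6 at ε]
2. s(s(k(p(p(a)), p(k(s(p(a)), 0)))))  →  s(s(p(k(s(p(a)), 0))))   [R6 at 1.1]
3. s(s(p(k(s(p(a)), 0))))  →  s(s(p(a)))   [R2 at 1.1.1]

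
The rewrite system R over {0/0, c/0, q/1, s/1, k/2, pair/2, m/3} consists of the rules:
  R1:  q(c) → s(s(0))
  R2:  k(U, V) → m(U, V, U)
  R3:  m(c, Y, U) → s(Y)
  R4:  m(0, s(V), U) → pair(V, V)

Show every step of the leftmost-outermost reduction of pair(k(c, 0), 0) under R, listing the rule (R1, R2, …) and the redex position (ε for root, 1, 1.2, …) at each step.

pair(s(0), 0)

1. pair(k(c, 0), 0)  →  pair(m(c, 0, c), 0)   [R2 at 1]
2. pair(m(c, 0, c), 0)  →  pair(s(0), 0)   [R3 at 1]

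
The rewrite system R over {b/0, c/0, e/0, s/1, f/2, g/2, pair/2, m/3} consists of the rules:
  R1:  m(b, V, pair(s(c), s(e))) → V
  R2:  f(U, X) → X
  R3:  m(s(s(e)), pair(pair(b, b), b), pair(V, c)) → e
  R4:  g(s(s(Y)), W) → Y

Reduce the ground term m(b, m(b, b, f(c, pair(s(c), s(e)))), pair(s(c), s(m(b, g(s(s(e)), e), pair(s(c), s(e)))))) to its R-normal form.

b

1. m(b, m(b, b, f(c, pair(s(c), s(e)))), pair(s(c), s(m(b, g(s(s(e)), e), pair(s(c), s(e))))))  →  m(b, m(b, b, pair(s(c), s(e))), pair(s(c), s(m(b, g(s(s(e)), e), pair(s(c), s(e))))))   [R2 at 2.3]
2. m(b, m(b, b, pair(s(c), s(e))), pair(s(c), s(m(b, g(s(s(e)), e), pair(s(c), s(e))))))  →  m(b, b, pair(s(c), s(m(b, g(s(s(e)), e), pair(s(c), s(e))))))   [R1 at 2]
3. m(b, b, pair(s(c), s(m(b, g(s(s(e)), e), pair(s(c), s(e))))))  →  m(b, b, pair(s(c), s(g(s(s(e)), e))))   [R1 at 3.2.1]
4. m(b, b, pair(s(c), s(g(s(s(e)), e))))  →  m(b, b, pair(s(c), s(e)))   [R4 at 3.2.1]
5. m(b, b, pair(s(c), s(e)))  →  b   [R1 at ε]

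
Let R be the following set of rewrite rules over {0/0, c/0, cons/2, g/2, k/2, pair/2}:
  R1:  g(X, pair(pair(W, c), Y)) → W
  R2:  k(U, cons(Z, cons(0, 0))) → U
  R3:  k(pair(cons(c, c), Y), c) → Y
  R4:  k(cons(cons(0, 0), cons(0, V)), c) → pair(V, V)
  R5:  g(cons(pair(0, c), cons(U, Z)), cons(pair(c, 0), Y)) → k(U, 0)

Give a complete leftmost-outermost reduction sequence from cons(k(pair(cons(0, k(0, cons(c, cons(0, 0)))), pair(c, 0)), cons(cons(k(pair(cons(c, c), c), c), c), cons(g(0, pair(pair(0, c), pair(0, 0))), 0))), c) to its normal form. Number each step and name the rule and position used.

cons(pair(cons(0, 0), pair(c, 0)), c)

1. cons(k(pair(cons(0, k(0, cons(c, cons(0, 0)))), pair(c, 0)), cons(cons(k(pair(cons(c, c), c), c), c), cons(g(0, pair(pair(0, c), pair(0, 0))), 0))), c)  →  cons(k(pair(cons(0, 0), pair(c, 0)), cons(cons(k(pair(cons(c, c), c), c), c), cons(g(0, pair(pair(0, c), pair(0, 0))), 0))), c)   [R2 at 1.1.1.2]
2. cons(k(pair(cons(0, 0), pair(c, 0)), cons(cons(k(pair(cons(c, c), c), c), c), cons(g(0, pair(pair(0, c), pair(0, 0))), 0))), c)  →  cons(k(pair(cons(0, 0), pair(c, 0)), cons(cons(c, c), cons(g(0, pair(pair(0, c), pair(0, 0))), 0))), c)   [R3 at 1.2.1.1]
3. cons(k(pair(cons(0, 0), pair(c, 0)), cons(cons(c, c), cons(g(0, pair(pair(0, c), pair(0, 0))), 0))), c)  →  cons(k(pair(cons(0, 0), pair(c, 0)), cons(cons(c, c), cons(0, 0))), c)   [R1 at 1.2.2.1]
4. cons(k(pair(cons(0, 0), pair(c, 0)), cons(cons(c, c), cons(0, 0))), c)  →  cons(pair(cons(0, 0), pair(c, 0)), c)   [R2 at 1]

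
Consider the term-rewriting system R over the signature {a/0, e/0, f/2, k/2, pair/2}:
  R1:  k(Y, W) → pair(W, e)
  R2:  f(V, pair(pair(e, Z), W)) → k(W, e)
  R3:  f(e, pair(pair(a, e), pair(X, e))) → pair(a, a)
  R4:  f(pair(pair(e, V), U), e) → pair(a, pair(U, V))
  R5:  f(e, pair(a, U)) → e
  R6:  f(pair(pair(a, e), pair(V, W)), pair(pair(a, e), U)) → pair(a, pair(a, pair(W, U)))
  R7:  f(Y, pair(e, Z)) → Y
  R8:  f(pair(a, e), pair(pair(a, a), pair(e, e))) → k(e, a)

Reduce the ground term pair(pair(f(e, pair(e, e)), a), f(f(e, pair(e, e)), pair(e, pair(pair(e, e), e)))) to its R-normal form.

pair(pair(e, a), e)

1. pair(pair(f(e, pair(e, e)), a), f(f(e, pair(e, e)), pair(e, pair(pair(e, e), e))))  →  pair(pair(e, a), f(f(e, pair(e, e)), pair(e, pair(pair(e, e), e))))   [R7 at 1.1]
2. pair(pair(e, a), f(f(e, pair(e, e)), pair(e, pair(pair(e, e), e))))  →  pair(pair(e, a), f(e, pair(e, e)))   [R7 at 2]
3. pair(pair(e, a), f(e, pair(e, e)))  →  pair(pair(e, a), e)   [R7 at 2]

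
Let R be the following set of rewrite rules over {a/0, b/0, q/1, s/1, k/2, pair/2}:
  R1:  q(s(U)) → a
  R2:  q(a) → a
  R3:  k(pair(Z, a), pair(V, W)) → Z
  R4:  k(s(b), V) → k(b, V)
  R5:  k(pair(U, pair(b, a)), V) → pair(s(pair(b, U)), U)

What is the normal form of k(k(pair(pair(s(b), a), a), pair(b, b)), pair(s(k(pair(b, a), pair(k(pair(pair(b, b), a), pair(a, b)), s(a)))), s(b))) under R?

1. k(k(pair(pair(s(b), a), a), pair(b, b)), pair(s(k(pair(b, a), pair(k(pair(pair(b, b), a), pair(a, b)), s(a)))), s(b)))  →  k(pair(s(b), a), pair(s(k(pair(b, a), pair(k(pair(pair(b, b), a), pair(a, b)), s(a)))), s(b)))   [R3 at 1]
2. k(pair(s(b), a), pair(s(k(pair(b, a), pair(k(pair(pair(b, b), a), pair(a, b)), s(a)))), s(b)))  →  s(b)   [R3 at ε]

s(b)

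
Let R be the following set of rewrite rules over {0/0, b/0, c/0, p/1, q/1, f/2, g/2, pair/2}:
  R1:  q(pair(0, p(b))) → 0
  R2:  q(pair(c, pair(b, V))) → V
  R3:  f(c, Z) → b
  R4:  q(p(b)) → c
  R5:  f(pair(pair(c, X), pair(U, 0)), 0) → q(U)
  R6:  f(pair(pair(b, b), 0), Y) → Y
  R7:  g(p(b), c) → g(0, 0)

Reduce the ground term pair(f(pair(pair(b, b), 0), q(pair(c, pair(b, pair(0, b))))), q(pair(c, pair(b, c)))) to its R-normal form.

pair(pair(0, b), c)

1. pair(f(pair(pair(b, b), 0), q(pair(c, pair(b, pair(0, b))))), q(pair(c, pair(b, c))))  →  pair(q(pair(c, pair(b, pair(0, b)))), q(pair(c, pair(b, c))))   [R6 at 1]
2. pair(q(pair(c, pair(b, pair(0, b)))), q(pair(c, pair(b, c))))  →  pair(pair(0, b), q(pair(c, pair(b, c))))   [R2 at 1]
3. pair(pair(0, b), q(pair(c, pair(b, c))))  →  pair(pair(0, b), c)   [R2 at 2]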